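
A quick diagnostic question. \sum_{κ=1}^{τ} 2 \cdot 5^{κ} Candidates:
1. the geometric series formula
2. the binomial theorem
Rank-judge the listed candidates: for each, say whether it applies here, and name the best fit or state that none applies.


Diagnosis: the geometric series formula — each term is 5 times the previous one, so the geometric-series formula applies directly.
- the geometric series formula — applicable, and directly so.
- the binomial theorem: the terms lack the binomial-coefficient-weighted complementary-power pattern of an expansion.


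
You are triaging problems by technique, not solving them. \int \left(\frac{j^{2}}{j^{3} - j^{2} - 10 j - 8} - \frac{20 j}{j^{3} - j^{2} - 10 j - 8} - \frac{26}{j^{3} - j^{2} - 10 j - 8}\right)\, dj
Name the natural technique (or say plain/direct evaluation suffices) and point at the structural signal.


Method: partial fractions — the bottom factors while the top stays lower-degree — split into simple fractions and integrate piece by piece.


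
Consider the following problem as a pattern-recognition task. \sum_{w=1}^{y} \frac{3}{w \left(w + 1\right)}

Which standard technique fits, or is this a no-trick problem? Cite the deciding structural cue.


Diagnosis: telescoping — \frac{3}{w \left(w + 1\right)} is a collapsed telescope: expand it into simple fractions to see the cancellation.


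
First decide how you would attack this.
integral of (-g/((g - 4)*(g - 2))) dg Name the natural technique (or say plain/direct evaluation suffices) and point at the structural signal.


Best approach: partial fractions — the bottom factors while the top stays lower-degree — split into simple fractions and integrate piece by piece.


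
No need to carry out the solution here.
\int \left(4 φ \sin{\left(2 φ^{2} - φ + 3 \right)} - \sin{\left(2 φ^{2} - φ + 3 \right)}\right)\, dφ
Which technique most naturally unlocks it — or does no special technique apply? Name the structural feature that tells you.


Verdict: u-substitution — collected, the integrand has one factor that is, up to a constant, the derivative of an inner expression the rest depends on — substitute for that inner expression.


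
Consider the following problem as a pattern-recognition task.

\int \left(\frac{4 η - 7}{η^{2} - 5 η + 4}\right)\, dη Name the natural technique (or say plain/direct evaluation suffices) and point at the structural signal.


Diagnosis: partial fractions — the bottom, η^{2} - 5 η + 4, comes apart into simple factors, and a proper rational function over split factors decomposes.


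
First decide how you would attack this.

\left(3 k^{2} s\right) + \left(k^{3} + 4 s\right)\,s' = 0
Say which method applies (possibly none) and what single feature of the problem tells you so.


Best approach: the exact-equation method — d/ds of 3 k^{2} s equals d/dk of k^{3} + 4 s: the form is a total differential of one potential — integrate it exactly.


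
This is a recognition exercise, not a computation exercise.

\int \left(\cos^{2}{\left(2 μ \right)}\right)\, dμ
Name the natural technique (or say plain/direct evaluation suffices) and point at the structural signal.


Technique: a trigonometric identity — apply power reduction to \cos^{2}{\left(2 μ \right)}; each application halves the trigonometric degree.


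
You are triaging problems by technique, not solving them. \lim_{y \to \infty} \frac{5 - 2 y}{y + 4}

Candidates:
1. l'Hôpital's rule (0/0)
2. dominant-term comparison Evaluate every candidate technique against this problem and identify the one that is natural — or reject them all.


Verdict: dominant-term comparison — divide through by the highest power of y; every lower-order term dies and the dominant terms decide the limit.
- l'Hôpital's rule (0/0) — no 0/0 form appears: written as one quotient, top and bottom both grow without bound, and the ratio is decided by their leading terms.
- dominant-term comparison — applies; the problem has the shape this method handles.


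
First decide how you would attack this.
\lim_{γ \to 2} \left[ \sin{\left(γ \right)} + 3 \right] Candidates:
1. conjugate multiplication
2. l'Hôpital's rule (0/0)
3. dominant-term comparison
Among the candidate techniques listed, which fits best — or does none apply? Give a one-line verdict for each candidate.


Method: no special technique — nothing blocks direct substitution at 2: plug in and finish.
- conjugate multiplication — there is no infinity-minus-infinity radical difference to rationalize.
- l'Hôpital's rule (0/0) — substituting the point produces a determinate value, not a 0 over 0 clash.
- dominant-term comparison — this limit is not decided by comparing leading-term growth at infinity.


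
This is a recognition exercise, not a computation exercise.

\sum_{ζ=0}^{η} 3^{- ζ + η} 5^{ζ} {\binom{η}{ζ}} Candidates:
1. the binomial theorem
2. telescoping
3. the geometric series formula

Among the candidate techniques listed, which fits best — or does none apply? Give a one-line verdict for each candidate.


Technique: the binomial theorem — the binomial coefficients weight matched powers of 5 and 3, which is exactly the expansion of a binomial power.
- the binomial theorem — applicable, and directly so.
- telescoping — the terms as presented offer no neighboring cancellation — a telescoping rewrite may exist, but the displayed structure does not hand one over.
- the geometric series formula: the term-to-term ratio changes with the index, so the geometric formula cannot close it.


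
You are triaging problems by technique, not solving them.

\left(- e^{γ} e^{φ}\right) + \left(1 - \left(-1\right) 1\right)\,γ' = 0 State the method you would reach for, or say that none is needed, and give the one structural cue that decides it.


Diagnosis: separation of variables — a product of single-variable factors, e^{φ} and e^{γ} — the textbook separable form.


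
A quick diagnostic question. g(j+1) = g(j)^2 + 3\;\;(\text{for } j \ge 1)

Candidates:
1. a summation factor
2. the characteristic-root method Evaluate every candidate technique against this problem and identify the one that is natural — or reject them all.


Verdict: no special technique — the update rule curves (it is not linear in the unknown sequence), so no superposition-based closed form attaches — iterate or study it directly.
- a summation factor: no summation factor applies — the rule is not linear in the sequence values.
- the characteristic-root method — nonlinearity rules out exponential-mode superposition from the start.


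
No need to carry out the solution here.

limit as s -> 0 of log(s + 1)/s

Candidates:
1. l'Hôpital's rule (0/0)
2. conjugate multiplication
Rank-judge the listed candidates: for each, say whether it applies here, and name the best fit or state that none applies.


Technique: l'Hôpital's rule (0/0) — the 0/0 form at 0 is the signature situation for l'Hôpital's rule. One could equally expand both pieces locally and compare leading terms; the rule does that in one stroke.
- l'Hôpital's rule (0/0) — applicable, and directly so.
- conjugate multiplication — there are no radicals in tension whose conjugate would simplify matters.


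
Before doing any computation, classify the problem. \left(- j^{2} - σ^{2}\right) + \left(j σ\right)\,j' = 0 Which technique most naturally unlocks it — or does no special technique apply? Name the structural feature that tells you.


Best approach: the homogeneous substitution — solved for the derivative, the right side is unchanged under scaling σ and j together — it depends only on the ratio j/σ, so substitute a single ratio variable. This doubles as a Bernoulli equation in the unknown as written; the homogeneous route needs no setup at all.


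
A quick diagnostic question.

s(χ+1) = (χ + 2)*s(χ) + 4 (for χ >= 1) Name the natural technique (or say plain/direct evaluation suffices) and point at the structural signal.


Verdict: a summation factor — the coefficient χ + 2 drifts with the index, so no fixed root exists; normalizing by the cumulative product telescopes it.


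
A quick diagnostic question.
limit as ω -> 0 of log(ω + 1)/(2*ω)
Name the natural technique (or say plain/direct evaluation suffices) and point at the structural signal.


Method: l'Hôpital's rule (0/0) — numerator and denominator both vanish at 0 — a genuine 0/0 form, which is exactly when l'Hôpital applies. Known elementary limits would finish this too — the rule just bypasses the case analysis.


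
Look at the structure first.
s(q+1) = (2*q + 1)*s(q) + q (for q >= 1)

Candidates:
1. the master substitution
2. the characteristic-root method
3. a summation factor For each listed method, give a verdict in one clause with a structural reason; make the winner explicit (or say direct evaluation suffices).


Technique: a summation factor — first-order linear but the coefficient 2*q + 1 moves with the index — divide by the cumulative product and telescope.
- the master substitution: no fixed divisor shrinks the index between calls.
- the characteristic-root method — the coefficients change with the index, which the root method cannot absorb.
- a summation factor: a fit — the right tool for this form.


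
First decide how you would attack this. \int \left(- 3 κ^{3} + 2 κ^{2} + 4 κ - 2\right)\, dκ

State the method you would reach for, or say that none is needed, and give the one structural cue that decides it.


Technique: no special technique — the integrand is a sum of constant multiples of powers of κ — integrate term by term.


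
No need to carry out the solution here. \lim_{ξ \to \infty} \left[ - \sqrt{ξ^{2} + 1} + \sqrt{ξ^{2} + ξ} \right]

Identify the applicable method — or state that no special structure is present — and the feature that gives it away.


Diagnosis: conjugate multiplication — two divergent pieces with a minus sign between them and a radical in the mix: rationalize \sqrt{ξ^{2} + ξ} - \sqrt{ξ^{2} + 1} before any limit law applies.


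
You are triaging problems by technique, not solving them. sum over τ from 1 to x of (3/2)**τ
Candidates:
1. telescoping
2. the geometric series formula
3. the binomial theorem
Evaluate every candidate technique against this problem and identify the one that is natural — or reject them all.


Technique: the geometric series formula — consecutive terms stand in a fixed index-free ratio — the geometric sum formula closes it.
- telescoping — the summand is not presented as a shifted difference — a telescoping rewrite may exist, but the displayed structure does not offer one.
- the geometric series formula — applicable, and directly so.
- the binomial theorem — no binomial coefficients pair with matched powers.


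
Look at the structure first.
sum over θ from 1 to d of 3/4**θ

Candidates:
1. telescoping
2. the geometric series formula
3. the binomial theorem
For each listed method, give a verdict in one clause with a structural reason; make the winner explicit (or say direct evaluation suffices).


Best approach: the geometric series formula — consecutive terms stand in a fixed index-free ratio — the geometric sum formula closes it.
- telescoping — the summand is not presented as a shifted difference — a telescoping rewrite may exist, but the displayed structure does not offer one.
- the geometric series formula: yes, a natural case for it.
- the binomial theorem — no binomial coefficients pair with matched powers.


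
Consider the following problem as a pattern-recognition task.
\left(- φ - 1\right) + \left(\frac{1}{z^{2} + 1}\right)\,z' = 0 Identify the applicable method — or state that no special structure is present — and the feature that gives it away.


Diagnosis: separation of variables — one side of the product carries the independent variable, the other the unknown — the textbook separation shape. The cross-partial test also passes here (vacuously, each side single-variable); the potential-function route would work, separation is simply more immediate.


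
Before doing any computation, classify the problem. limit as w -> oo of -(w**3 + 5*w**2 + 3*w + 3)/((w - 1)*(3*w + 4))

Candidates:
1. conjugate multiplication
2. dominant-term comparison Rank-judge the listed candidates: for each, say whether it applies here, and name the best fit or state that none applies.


Verdict: dominant-term comparison — growth-rate triage: the leading powers of w decide the limit, everything else is noise.
- conjugate multiplication: no difference of divergent radicals appears, so rationalizing has nothing to cancel.
- dominant-term comparison — yes — fits the structure here.


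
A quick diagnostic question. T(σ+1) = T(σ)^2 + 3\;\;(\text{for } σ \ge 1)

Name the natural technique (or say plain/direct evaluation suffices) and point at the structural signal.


Technique: no special technique — the unknown enters the rule nonlinearly, not as a weighted sum — no linear method is even well-posed.


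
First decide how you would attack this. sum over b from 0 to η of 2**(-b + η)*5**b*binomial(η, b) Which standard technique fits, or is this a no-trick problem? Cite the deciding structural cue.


Verdict: the binomial theorem — binomial coefficients against complementary powers of 5 and 2: recognize the binomial expansion and resum.


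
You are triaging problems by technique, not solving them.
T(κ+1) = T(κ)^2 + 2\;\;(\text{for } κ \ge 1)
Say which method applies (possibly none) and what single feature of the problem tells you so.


Diagnosis: no special technique — the unknown sequence enters the update nonlinearly, so no linear method fits the recurrence as written — direct iteration remains.


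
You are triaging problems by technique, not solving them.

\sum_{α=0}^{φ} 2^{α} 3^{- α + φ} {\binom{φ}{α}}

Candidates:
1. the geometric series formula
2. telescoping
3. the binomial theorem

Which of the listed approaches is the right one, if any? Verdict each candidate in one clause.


Verdict: the binomial theorem — {\binom{φ}{α}} weighting matched powers of 2 and 3 is the expanded form of (2 + 3)^φ — fold it back up.
- the geometric series formula — consecutive terms are not related by a fixed multiplier.
- telescoping: in the displayed form, no term reappears at a neighboring index to cancel against.
- the binomial theorem: yes — fits the structure here.


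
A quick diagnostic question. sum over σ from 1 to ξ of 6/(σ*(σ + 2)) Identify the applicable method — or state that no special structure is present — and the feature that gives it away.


Method: telescoping — poles of 6/(σ*(σ + 2)) differ by an integer, the telltale of a telescoping partial-fraction sum.


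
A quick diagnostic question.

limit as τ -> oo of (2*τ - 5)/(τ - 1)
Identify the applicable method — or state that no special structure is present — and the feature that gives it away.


Method: dominant-term comparison — at large τ only the top-degree terms survive; compare the leading terms and the limit falls out. l'Hôpital's at-infinity variant applies to the expression viewed as a single quotient; the leading-term comparison is the direct route.


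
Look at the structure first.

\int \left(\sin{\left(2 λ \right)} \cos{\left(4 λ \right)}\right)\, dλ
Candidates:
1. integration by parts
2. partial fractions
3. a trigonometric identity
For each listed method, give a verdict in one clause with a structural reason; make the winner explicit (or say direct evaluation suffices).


Best approach: a trigonometric identity — distinct frequencies under one product (\sin{\left(2 λ \right)} \cos{\left(4 λ \right)}): the product-to-sum identity is the systematic route to an integrable form.
- integration by parts — not the fit here: there is no polynomial factor to ladder down — parts can still close the trigonometric product by recursion, though the identity rewrite is the direct route.
- partial fractions — there is no rational-function structure to decompose.
- a trigonometric identity: yes — fits the structure here.


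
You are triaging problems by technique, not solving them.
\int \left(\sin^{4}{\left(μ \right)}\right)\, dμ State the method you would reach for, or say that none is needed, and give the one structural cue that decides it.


Best approach: a trigonometric identity — an even power like \sin^{4}{\left(μ \right)} flattens under the half-angle identity into first-degree cosines you can integrate directly.


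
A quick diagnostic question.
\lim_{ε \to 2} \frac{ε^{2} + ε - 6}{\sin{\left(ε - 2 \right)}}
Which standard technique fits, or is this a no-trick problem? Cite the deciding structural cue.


Diagnosis: l'Hôpital's rule (0/0) — substituting 2 gives 0 over 0; differentiate top and bottom once and re-evaluate. The standard small-argument limits would also carry it; the rule is the systematic route.


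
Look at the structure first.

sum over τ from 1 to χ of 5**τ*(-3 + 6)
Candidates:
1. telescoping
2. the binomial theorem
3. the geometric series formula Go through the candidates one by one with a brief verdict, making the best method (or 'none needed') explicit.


Best approach: the geometric series formula — check a ratio of consecutive terms: it is 5, independent of the index, so the geometric formula closes the sum.
- telescoping — as presented, consecutive terms share no shifted copy to cancel against — no rewrite is on display to change that.
- the binomial theorem: the summand does not match any term pattern of an expanded binomial power.
- the geometric series formula: applicable, and directly so.


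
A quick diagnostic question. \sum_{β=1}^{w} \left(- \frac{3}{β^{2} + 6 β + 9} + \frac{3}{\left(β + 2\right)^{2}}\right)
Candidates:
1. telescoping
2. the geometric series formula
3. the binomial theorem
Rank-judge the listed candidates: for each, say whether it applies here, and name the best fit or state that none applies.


Verdict: telescoping — the piece each term subtracts is \frac{3}{\left(β + 2\right)^{2}} advanced by one index, and it reappears with a plus sign leading the following term — the sum collapses to its boundary terms.
- telescoping: a fit — the right tool for this form.
- the geometric series formula — the term-to-term ratio changes with the index, so the geometric formula cannot close it.
- the binomial theorem — no binomial coefficients pair up with complementary powers here.


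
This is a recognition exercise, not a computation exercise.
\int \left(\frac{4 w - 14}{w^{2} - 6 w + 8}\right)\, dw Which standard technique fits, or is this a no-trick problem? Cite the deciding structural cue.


Verdict: partial fractions — rational integrand, reducible denominator w^{2} - 6 w + 8: decompose first, integrate second.


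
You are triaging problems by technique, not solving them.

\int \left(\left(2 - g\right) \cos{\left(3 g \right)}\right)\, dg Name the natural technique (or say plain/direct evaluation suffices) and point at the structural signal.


Best approach: integration by parts — a polynomial factor 2 - g multiplies \cos{\left(3 g \right)}; differentiating 2 - g lowers its degree while \cos{\left(3 g \right)} integrates cleanly, so parts wins.


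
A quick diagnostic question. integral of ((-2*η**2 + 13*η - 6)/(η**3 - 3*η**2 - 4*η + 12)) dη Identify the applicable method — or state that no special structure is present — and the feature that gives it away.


Method: partial fractions — rational integrand, reducible denominator η**3 - 3*η**2 - 4*η + 12: decompose first, integrate second.


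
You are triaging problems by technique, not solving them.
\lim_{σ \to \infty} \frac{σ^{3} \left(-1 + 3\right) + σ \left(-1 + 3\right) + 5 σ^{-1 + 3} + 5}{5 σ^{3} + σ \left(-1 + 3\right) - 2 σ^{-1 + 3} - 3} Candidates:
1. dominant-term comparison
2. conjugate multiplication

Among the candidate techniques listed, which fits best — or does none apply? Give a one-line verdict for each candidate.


Method: dominant-term comparison — divide by the highest power of σ present: lower-order terms vanish and the dominant ratio remains.
- dominant-term comparison: applicable, and directly so.
- conjugate multiplication: there are no radicals in tension whose conjugate would simplify matters.


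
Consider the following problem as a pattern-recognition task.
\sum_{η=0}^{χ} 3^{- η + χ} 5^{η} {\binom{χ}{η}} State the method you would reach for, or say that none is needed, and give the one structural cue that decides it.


Technique: the binomial theorem — {\binom{χ}{η}} weighting matched powers of 5 and 3 is the expanded form of (5 + 3)^χ — fold it back up.


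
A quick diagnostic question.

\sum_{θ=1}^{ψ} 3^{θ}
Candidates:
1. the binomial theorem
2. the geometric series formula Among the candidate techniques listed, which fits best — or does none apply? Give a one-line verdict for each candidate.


Method: the geometric series formula — term-over-term division gives 3 every time — index-free ratio, geometric sum formula applies.
- the binomial theorem — there is no pair of bases whose matched powers would reassemble into a single binomial power.
- the geometric series formula: yes, a natural case for it.


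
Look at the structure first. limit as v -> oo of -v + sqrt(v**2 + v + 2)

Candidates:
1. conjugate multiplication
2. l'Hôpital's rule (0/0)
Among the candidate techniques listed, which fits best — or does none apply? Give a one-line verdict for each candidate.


Best approach: conjugate multiplication — infinity minus infinity with a radical in play — multiply by the conjugate so the divergences of sqrt(v**2 + v + 2) and v annihilate.
- conjugate multiplication: yes, a natural case for it.
- l'Hôpital's rule (0/0): the expression is a difference driving to ∞ − ∞, not a 0/0 quotient — there is no ratio for the rule to differentiate.


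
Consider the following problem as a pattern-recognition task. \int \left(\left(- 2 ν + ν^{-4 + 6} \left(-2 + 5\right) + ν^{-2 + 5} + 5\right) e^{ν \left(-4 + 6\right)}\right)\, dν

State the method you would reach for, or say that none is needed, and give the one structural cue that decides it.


Diagnosis: integration by parts — a polynomial (- 2 ν + ν^{-4 + 6} \left(-2 + 5\right) + ν^{-2 + 5} + 5) against the kernel e^{ν \left(-4 + 6\right)} is the signature bounded-ladder case for integration by parts.


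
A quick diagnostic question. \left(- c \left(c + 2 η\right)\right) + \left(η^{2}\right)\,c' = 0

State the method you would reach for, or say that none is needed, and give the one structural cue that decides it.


Verdict: the homogeneous substitution — the slope is degree-zero homogeneous: the ratio substitution v = c/η collapses it. A Bernoulli rewrite works here as the equation stands — the homogeneous substitution is the more immediate reading.


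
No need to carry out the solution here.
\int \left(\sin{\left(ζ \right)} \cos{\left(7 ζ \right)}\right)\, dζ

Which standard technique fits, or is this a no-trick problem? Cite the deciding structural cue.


Method: a trigonometric identity — \sin{\left(ζ \right)} \cos{\left(7 ζ \right)} is a beat pattern — rewrite the product as a sum of single-frequency waves before integrating.


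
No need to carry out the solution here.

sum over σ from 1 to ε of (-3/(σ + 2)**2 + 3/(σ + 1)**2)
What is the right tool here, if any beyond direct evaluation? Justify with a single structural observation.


Technique: telescoping — a difference of consecutive values of one function (3/(σ + 1)**2 at one index and the next) — telescoping by construction.


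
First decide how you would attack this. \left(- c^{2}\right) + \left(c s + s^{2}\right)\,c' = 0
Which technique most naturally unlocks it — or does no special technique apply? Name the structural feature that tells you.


Diagnosis: the homogeneous substitution — the slope is degree-zero homogeneous: the ratio substitution v = c/s collapses it. A Bernoulli substitution after rearrangement (possibly exchanging dependent and independent variable) is a fair alternative; the homogeneous route works on the equation as it stands.


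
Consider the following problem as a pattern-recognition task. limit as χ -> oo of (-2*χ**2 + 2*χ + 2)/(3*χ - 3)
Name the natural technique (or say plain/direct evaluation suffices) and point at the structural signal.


Best approach: dominant-term comparison — divide by the highest power of χ present: lower-order terms vanish and the dominant ratio remains. Differentiating the expression as a single quotient would eventually settle it as well; matching dominant growth settles it immediately.


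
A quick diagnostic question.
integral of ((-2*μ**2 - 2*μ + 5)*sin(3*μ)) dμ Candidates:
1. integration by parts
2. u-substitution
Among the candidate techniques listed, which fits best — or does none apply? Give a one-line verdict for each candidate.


Verdict: integration by parts — a polynomial -2*μ**2 - 2*μ + 5 against the kernel sin(3*μ) is the signature bounded-ladder case for integration by parts.
- integration by parts — yes, a natural case for it.
- u-substitution: no subexpression of the integrand pairs with its own derivative as a factor — individual terms may offer their own substitutions, but any change of variable covering the whole integral would have to be constructed from outside the expression.


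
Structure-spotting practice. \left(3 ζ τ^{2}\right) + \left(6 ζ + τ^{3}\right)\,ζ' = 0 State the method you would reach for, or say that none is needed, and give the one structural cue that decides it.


Verdict: the exact-equation method — take the mixed partials of 3 ζ τ^{2} and 6 ζ + τ^{3}: they are equal, which certifies an exact differential.


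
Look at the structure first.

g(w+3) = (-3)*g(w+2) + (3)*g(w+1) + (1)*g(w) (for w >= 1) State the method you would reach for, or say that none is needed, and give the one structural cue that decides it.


Best approach: the characteristic-root method — no index-dependence in the weights and nothing inhomogeneous: classic characteristic-equation setup.


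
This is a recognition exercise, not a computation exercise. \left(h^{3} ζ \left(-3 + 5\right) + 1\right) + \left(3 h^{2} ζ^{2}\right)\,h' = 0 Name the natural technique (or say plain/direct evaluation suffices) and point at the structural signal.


Method: the exact-equation method — equality of cross partials is the green light — assemble the potential function term by term.


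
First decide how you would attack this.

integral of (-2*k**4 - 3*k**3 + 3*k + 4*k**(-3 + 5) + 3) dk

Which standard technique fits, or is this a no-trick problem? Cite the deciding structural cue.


Technique: no special technique — scan for structure and find none: constant multiples of powers of k, integrate directly.


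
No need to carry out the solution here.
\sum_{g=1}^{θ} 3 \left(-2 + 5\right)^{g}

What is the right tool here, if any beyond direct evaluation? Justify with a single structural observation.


Best approach: the geometric series formula — term-over-term division gives 3 every time — index-free ratio, geometric sum formula applies.


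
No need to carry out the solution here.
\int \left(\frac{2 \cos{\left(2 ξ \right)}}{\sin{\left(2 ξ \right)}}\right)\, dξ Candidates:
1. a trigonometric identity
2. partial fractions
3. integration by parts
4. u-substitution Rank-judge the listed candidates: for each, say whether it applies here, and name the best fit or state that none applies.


Technique: u-substitution — set u = \sin{\left(2 ξ \right)}: a constant multiple of its derivative, namely 2 \cos{\left(2 ξ \right)}, is present as a factor once the integrand is collected, so the du is sitting there waiting.
- a trigonometric identity — the trigonometric factor has no even power to reduce and no cross-frequency product to convert — the standard power-reduction and product-to-sum identities do not engage it.
- partial fractions — there is no rational-function structure to decompose.
- integration by parts: there is no nonconstant-polynomial-times-kernel split with an exp, sine, cosine (degree-1 argument), or logarithm partner.
- u-substitution: applies; the problem has the shape this method handles.


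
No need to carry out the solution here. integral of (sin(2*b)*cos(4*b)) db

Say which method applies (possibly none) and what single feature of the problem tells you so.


Diagnosis: a trigonometric identity — the product sin(2*b)*cos(4*b) converts to a sum of single-frequency sinusoids via the product-to-sum identity.


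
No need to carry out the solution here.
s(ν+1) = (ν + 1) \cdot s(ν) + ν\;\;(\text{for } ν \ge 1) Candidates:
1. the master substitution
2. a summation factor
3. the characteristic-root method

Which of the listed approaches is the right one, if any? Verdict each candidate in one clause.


Technique: a summation factor — one-term recursion with variable weight ν + 1 is solved by product normalization, not by root-finding.
- the master substitution: the recursive argument is a shift of the index, not a fixed fraction of it.
- a summation factor: yes — fits the structure here.
- the characteristic-root method: the coefficients vary with the index, breaking the constant-coefficient structure the method needs.


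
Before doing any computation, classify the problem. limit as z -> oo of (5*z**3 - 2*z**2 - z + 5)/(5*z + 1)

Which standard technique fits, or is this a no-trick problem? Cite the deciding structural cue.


Method: dominant-term comparison — growth-rate triage: the leading powers of z decide the limit, everything else is noise. As a single quotient, the ∞/∞ shape would yield to repeated differentiation as well — the growth comparison gets there in one look.


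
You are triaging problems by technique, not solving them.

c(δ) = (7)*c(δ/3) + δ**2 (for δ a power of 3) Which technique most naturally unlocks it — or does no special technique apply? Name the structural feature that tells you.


Method: the master substitution — recursion at δ/3 is multiplicative in the index; logarithmic reindexing via δ = 3^m linearizes it.


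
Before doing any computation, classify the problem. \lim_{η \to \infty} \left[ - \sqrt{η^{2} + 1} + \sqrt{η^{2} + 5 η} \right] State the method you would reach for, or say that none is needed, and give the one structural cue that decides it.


Technique: conjugate multiplication — an infinity-minus-infinity difference with a surviving radical — multiply by the conjugate to cancel the divergence.


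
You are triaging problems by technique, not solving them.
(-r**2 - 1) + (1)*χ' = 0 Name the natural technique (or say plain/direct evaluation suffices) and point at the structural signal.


Method: no special technique — solved for the derivative, χ never appears on the right — this is a direct integration in r, not a differential-equations problem at heart.


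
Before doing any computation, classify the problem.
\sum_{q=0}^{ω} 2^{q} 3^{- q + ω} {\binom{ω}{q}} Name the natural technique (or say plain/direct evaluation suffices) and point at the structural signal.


Technique: the binomial theorem — the summand is term q of a binomial expansion in 2 and 3; the whole sum is a single power.


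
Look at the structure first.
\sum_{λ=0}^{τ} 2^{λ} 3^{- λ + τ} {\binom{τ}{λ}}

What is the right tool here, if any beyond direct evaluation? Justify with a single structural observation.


Method: the binomial theorem — the binomial coefficients weight matched powers of 2 and 3, which is exactly the expansion of a binomial power.


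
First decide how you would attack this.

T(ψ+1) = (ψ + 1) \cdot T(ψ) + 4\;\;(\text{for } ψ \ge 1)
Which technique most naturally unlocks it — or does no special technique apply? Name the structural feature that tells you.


Method: a summation factor — the coefficient ψ + 1 drifts with the index, so no fixed root exists; normalizing by the cumulative product telescopes it.


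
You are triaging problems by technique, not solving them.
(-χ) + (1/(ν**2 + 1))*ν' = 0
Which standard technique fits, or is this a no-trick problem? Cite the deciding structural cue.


Method: separation of variables — one side of the product carries the independent variable, the other the unknown — the textbook separation shape. An exactness check succeeds on this form as well — separation and the potential function arrive at the same answer, separation more directly.


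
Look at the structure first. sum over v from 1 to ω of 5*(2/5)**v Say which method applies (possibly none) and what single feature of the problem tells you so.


Diagnosis: the geometric series formula — check a ratio of consecutive terms: it is 2/5, independent of the index, so the geometric formula closes the sum.


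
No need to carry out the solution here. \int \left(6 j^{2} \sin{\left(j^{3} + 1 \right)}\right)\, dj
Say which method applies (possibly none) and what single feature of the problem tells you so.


Diagnosis: u-substitution — the only nontrivial dependence routes through j^{3} + 1, whose derivative supplies the leftover factor up to a constant multiple — u = j^{3} + 1 flattens it.


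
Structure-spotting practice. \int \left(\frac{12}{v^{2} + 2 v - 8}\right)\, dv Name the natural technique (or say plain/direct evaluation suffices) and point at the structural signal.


Verdict: partial fractions — with v^{2} + 2 v - 8 factorable and the degree on top strictly smaller, simple-fraction decomposition is immediate.


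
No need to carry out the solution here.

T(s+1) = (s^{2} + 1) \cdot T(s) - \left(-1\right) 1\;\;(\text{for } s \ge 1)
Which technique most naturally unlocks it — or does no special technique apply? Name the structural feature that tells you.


Verdict: a summation factor — the coefficient s^{2} + 1 drifts with the index, so no fixed root exists; normalizing by the cumulative product telescopes it.


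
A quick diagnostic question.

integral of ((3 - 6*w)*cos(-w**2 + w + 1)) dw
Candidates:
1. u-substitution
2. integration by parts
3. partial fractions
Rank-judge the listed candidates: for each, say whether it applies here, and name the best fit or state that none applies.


Diagnosis: u-substitution — structure check: outer function, inner expression -w**2 + w + 1, inner derivative as a factor — the classic u = -w**2 + w + 1 pattern.
- u-substitution — applies; the problem has the shape this method handles.
- integration by parts — a polynomial factor is present, but its partner is not an exp, sine, or cosine of a degree-1 argument, nor a logarithm.
- partial fractions: there is no rational-function structure to decompose.


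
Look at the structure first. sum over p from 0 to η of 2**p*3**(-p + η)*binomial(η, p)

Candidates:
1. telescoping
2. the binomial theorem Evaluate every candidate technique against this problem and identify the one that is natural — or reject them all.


Diagnosis: the binomial theorem — binomial coefficients against complementary powers of 2 and 3: recognize the binomial expansion and resum.
- telescoping: neither a shifted-difference shape nor integer-spaced poles are present.
- the binomial theorem: a fit — the right tool for this form.


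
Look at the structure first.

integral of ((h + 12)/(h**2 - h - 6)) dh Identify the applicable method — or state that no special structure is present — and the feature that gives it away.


Best approach: partial fractions — break h**2 - h - 6 into its roots and the integral splits into logarithm-sized bites.


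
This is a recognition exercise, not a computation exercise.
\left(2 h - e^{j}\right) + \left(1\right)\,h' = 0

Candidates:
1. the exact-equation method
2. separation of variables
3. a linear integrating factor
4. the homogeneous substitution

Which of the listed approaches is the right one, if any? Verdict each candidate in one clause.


Best approach: a linear integrating factor — linear in the unknown with genuine forcing: multiply through by the exponential of the integrated coefficient and the left side closes into one derivative.
- the exact-equation method: the mixed partial derivatives differ, so the left side is not a total differential.
- separation of variables — no division isolates the independent variable from the unknown.
- a linear integrating factor — a fit — the right tool for this form.
- the homogeneous substitution — the slope changes under joint rescaling, failing the degree-zero test.


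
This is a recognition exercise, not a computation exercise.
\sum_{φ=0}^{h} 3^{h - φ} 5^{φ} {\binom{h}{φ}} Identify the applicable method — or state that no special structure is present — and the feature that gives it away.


Technique: the binomial theorem — {\binom{h}{φ}} weighting matched powers of 5 and 3 is the expanded form of (5 + 3)^h — fold it back up.


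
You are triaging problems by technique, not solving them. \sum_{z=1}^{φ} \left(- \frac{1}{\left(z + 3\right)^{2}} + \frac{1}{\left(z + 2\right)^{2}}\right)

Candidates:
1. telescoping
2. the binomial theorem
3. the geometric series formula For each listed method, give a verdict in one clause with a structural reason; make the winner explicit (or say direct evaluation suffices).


Technique: telescoping — difference-of-shifts structure (each term adds \frac{1}{\left(z + 2\right)^{2}}, then subtracts its one-index-advanced value, which the following term adds back) leaves only the first and last pieces standing.
- telescoping — yes, a natural case for it.
- the binomial theorem: there is no sum-raised-to-a-power identity hiding in these terms.
- the geometric series formula: there is no constant term-to-term ratio.


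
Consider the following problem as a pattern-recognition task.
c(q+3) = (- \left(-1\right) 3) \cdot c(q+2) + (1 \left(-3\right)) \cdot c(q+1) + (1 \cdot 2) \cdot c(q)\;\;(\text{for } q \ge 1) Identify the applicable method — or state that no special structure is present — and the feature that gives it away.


Method: the characteristic-root method — every coefficient is a fixed number and the forcing is zero — substitute r^q and read off the root equation.


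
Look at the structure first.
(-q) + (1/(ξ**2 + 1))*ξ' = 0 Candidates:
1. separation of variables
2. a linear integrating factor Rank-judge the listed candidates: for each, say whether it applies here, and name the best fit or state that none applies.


Verdict: separation of variables — a product of single-variable factors, q and ξ**2 + 1 — the textbook separable form.
- separation of variables: applicable, and directly so.
- a linear integrating factor — the unknown enters nonlinearly (through a power, a denominator, or a transcendental function), which the linear integrating-factor recipe cannot absorb as-is — any repair would come from a preliminary substitution, not the factor.


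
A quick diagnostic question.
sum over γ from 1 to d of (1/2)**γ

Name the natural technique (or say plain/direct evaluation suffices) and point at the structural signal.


Technique: the geometric series formula — term-over-term division gives 1/2 every time — index-free ratio, geometric sum formula applies.


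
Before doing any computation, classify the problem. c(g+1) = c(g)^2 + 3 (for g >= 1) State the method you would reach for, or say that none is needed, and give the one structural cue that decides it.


Verdict: no special technique — the unknown sequence enters the update nonlinearly, so no linear method fits the recurrence as written — direct iteration remains.


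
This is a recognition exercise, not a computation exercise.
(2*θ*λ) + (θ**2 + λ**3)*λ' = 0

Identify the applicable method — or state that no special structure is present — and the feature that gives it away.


Verdict: the exact-equation method — this form is already the differential of something: the matching mixed partials of 2*θ*λ and θ**2 + λ**3 prove it.
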